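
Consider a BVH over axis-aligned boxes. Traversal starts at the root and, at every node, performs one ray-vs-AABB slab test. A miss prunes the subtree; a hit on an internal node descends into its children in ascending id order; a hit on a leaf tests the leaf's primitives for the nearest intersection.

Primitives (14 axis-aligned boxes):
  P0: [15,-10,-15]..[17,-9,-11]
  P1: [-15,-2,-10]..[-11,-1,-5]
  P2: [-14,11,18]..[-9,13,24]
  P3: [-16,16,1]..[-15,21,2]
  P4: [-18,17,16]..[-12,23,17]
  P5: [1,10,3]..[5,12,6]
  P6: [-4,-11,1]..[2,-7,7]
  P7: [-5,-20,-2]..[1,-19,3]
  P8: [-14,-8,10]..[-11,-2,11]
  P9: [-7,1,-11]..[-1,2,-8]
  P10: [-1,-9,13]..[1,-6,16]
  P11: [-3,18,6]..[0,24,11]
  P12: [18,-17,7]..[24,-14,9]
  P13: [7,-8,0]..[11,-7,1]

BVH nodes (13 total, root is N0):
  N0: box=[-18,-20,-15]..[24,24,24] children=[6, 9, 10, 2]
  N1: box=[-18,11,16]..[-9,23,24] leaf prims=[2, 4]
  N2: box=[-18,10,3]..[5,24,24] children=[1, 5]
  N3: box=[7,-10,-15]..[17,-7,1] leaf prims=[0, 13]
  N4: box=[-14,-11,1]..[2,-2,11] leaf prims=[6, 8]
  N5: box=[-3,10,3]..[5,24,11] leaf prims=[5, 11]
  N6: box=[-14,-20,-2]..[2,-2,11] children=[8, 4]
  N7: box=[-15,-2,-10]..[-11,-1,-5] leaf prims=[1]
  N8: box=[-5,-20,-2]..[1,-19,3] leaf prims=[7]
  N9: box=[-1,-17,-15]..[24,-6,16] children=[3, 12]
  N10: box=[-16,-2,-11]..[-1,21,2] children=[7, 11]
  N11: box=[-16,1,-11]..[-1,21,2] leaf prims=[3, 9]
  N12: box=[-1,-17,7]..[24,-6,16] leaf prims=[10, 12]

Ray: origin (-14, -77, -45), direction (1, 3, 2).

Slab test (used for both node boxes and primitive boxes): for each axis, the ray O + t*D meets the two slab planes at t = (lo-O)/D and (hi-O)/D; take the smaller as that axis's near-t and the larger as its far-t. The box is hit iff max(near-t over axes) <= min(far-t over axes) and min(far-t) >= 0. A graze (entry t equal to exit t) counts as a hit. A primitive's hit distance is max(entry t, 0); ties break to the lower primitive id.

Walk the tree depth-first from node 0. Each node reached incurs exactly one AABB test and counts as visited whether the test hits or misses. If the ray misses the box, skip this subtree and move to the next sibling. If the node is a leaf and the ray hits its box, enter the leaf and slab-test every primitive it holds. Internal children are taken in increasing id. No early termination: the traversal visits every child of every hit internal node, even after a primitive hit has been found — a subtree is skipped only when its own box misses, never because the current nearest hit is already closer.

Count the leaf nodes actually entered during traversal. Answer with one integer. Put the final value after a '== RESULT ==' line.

Trace the traversal:
N0 x:[-4,38] y:[19,101/3] z:[15,69/2] -> hit [19,101/3], descend [2, 6, 9, 10]
  N2 x:[-4,19] y:[29,101/3] z:[24,69/2] -> miss, prune
  N6 x:[0,16] y:[19,25] z:[43/2,28] -> miss, prune
  N9 x:[13,38] y:[20,71/3] z:[15,61/2] -> hit [20,71/3], descend [3, 12]
    N3 x:[21,31] y:[67/3,70/3] z:[15,23] -> hit [67/3,23] leaf, test {P0(miss), P13@t=23}
    N12 x:[13,38] y:[20,71/3] z:[26,61/2] -> miss, prune
  N10 x:[-2,13] y:[25,98/3] z:[17,47/2] -> miss, prune

Summary -> nodes [0, 2, 6, 9, 3, 12, 10]; box-tests=7; leaf-entries=1; first=P13

== RESULT ==
1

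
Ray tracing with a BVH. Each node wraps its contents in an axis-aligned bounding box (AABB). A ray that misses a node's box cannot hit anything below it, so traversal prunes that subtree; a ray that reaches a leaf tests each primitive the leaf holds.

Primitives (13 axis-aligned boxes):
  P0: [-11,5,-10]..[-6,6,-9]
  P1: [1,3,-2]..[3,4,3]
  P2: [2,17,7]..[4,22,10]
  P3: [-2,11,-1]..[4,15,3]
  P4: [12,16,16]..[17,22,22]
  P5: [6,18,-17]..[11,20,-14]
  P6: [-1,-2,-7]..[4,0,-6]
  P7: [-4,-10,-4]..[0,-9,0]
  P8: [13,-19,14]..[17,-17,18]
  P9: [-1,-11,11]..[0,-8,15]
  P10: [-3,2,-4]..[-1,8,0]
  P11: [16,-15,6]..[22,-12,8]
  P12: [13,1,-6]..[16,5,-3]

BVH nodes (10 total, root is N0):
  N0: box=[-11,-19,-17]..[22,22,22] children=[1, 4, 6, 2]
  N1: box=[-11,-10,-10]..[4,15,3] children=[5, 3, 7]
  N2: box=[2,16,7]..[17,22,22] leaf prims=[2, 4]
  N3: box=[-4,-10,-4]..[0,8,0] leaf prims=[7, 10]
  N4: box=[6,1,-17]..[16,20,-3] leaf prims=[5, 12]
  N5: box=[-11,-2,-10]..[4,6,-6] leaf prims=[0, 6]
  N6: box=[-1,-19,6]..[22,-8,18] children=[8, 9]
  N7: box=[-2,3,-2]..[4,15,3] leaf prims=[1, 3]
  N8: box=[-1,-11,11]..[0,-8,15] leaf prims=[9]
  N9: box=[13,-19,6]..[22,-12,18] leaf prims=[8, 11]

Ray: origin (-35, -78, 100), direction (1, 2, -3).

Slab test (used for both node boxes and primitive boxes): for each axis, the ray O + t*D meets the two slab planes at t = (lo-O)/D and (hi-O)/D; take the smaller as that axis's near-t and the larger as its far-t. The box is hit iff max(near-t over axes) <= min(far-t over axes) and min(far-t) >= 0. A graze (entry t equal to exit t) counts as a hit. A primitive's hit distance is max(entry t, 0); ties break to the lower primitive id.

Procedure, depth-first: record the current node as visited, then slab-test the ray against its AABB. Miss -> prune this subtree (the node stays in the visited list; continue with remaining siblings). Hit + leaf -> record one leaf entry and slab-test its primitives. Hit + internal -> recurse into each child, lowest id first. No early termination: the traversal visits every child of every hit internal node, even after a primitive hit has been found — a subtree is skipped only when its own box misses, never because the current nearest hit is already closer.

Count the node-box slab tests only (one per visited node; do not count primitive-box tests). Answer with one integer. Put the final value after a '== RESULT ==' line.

Walk:
N0 x:[24,57] y:[59/2,50] z:[26,39] -> hit [59/2,39], descend [1, 2, 4, 6]
  N1 x:[24,39] y:[34,93/2] z:[97/3,110/3] -> hit [34,110/3], descend [3, 5, 7]
    N3 x:[31,35] y:[34,43] z:[100/3,104/3] -> hit [34,104/3] leaf, test {P7@t=34, P10(miss)}
    N5 x:[24,39] y:[38,42] z:[106/3,110/3] -> miss, prune
    N7 x:[33,39] y:[81/2,93/2] z:[97/3,34] -> miss, prune
  N2 x:[37,52] y:[47,50] z:[26,31] -> miss, prune
  N4 x:[41,51] y:[79/2,49] z:[103/3,39] -> miss, prune
  N6 x:[34,57] y:[59/2,35] z:[82/3,94/3] -> miss, prune

Visited [0, 1, 3, 5, 7, 2, 4, 6]. Tests: 8 box, 1 leaf. Nearest: P7.

== RESULT ==
8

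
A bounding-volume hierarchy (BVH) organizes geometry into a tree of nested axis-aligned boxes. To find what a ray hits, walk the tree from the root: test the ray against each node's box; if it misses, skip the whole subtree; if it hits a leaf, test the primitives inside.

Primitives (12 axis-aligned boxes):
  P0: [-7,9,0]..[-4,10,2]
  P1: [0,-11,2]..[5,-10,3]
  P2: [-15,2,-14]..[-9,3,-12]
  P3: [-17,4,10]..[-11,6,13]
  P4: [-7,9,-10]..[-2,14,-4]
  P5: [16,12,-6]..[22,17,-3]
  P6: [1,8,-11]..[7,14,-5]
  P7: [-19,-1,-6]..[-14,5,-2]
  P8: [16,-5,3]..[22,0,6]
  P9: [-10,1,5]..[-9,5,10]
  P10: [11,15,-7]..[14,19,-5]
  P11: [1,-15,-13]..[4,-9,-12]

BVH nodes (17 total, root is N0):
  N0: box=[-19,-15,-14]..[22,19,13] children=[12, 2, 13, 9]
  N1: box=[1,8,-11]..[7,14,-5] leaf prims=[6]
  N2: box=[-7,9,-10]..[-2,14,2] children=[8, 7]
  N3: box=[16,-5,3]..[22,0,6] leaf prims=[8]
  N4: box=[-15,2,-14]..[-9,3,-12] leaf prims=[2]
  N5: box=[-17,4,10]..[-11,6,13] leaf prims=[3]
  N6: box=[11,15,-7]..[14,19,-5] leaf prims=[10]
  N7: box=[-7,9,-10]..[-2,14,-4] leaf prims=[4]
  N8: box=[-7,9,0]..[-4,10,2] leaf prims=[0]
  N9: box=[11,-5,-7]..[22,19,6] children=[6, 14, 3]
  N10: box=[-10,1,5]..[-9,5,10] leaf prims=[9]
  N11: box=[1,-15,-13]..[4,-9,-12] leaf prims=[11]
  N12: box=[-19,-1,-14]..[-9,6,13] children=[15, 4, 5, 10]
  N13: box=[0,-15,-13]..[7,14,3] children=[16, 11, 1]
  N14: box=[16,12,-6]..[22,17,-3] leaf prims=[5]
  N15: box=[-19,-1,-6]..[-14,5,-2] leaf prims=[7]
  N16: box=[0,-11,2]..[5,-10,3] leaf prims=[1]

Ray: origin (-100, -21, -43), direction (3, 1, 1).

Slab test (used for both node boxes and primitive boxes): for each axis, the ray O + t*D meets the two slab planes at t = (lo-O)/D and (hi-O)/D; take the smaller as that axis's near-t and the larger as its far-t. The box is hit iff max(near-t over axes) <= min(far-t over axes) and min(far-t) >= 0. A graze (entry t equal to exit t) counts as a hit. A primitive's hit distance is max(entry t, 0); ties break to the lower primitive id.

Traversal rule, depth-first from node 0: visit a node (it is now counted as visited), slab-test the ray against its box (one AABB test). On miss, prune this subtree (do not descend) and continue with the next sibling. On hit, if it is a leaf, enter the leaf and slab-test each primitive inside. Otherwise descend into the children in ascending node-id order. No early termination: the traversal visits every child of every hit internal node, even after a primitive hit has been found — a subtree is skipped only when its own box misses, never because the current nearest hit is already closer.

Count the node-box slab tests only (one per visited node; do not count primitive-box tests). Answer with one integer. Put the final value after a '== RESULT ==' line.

Traverse from the root:
N0 x:[27,122/3] y:[6,40] z:[29,56] -> hit [29,40], descend [2, 9, 12, 13]
  N2 x:[31,98/3] y:[30,35] z:[33,45] -> miss, prune
  N9 x:[37,122/3] y:[16,40] z:[36,49] -> hit [37,40], descend [3, 6, 14]
    N3 x:[116/3,122/3] y:[16,21] z:[46,49] -> miss, prune
    N6 x:[37,38] y:[36,40] z:[36,38] -> hit [37,38] leaf, test {P10@t=37}
    N14 x:[116/3,122/3] y:[33,38] z:[37,40] -> miss, prune
  N12 x:[27,91/3] y:[20,27] z:[29,56] -> miss, prune
  N13 x:[100/3,107/3] y:[6,35] z:[30,46] -> hit [100/3,35], descend [1, 11, 16]
    N1 x:[101/3,107/3] y:[29,35] z:[32,38] -> hit [101/3,35] leaf, test {P6@t=101/3}
    N11 x:[101/3,104/3] y:[6,12] z:[30,31] -> miss, prune
    N16 x:[100/3,35] y:[10,11] z:[45,46] -> miss, prune

order=[0, 2, 9, 3, 6, 14, 12, 13, 1, 11, 16]  |boxes|=11  |leaves|=2  hit=P6

== RESULT ==
11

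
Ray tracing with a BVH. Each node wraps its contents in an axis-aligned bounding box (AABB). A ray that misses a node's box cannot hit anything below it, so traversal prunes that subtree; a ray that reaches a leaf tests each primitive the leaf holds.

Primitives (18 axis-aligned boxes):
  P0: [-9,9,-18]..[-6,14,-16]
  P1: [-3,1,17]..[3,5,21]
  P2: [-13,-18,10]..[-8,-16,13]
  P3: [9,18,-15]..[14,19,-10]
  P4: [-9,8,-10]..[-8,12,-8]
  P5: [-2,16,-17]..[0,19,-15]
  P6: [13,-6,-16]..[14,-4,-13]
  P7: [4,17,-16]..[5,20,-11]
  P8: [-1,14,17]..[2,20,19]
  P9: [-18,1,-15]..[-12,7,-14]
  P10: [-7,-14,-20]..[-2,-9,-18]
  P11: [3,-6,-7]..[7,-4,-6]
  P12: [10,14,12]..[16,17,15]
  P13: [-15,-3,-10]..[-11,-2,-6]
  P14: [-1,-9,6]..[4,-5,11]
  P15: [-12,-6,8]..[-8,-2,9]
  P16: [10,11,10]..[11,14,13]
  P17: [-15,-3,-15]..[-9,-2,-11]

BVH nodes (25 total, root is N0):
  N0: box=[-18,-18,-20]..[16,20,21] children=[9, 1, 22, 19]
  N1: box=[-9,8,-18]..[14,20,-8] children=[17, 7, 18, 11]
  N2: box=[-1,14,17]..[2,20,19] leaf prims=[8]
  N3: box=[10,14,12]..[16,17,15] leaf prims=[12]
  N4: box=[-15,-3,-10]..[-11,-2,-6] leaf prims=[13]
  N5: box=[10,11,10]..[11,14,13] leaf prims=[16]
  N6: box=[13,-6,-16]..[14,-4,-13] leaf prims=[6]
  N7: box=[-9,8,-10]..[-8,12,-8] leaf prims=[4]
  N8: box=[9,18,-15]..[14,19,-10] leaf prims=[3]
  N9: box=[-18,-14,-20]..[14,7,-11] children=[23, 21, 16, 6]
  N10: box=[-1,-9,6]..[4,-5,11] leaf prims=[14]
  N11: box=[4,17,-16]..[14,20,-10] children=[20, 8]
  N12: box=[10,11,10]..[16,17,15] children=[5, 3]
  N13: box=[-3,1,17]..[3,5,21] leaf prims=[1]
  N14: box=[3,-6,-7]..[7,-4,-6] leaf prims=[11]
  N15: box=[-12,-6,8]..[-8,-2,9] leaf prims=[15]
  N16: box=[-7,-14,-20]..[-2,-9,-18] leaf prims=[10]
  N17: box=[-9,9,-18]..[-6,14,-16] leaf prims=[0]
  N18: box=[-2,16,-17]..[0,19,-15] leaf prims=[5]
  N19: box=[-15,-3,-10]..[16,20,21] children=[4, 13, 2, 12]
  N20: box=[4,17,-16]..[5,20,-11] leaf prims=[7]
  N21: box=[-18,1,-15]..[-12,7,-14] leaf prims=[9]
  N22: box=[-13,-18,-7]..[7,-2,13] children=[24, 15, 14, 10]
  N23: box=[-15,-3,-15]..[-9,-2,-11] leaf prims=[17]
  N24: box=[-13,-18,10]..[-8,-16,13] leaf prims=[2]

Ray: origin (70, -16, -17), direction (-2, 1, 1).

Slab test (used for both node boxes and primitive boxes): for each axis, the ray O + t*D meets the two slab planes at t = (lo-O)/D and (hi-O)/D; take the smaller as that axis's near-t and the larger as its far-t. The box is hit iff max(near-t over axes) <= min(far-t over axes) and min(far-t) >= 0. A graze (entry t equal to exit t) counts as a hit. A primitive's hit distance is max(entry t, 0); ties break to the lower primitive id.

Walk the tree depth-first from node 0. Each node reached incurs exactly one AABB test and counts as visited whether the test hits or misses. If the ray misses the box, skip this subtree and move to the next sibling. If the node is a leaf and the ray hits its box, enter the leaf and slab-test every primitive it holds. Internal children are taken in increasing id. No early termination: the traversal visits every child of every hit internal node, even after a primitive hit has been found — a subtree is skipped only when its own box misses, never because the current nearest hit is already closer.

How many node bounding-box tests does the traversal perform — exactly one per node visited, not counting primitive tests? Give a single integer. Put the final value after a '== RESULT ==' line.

Traverse from the root:
N0 x:[27,44] y:[-2,36] z:[-3,38] -> hit [27,36], descend [1, 9, 19, 22]
  N1 x:[28,79/2] y:[24,36] z:[-1,9] -> miss, prune
  N9 x:[28,44] y:[2,23] z:[-3,6] -> miss, prune
  N19 x:[27,85/2] y:[13,36] z:[7,38] -> hit [27,36], descend [2, 4, 12, 13]
    N2 x:[34,71/2] y:[30,36] z:[34,36] -> hit [34,71/2] leaf, test {P8@t=34}
    N4 x:[81/2,85/2] y:[13,14] z:[7,11] -> miss, prune
    N12 x:[27,30] y:[27,33] z:[27,32] -> hit [27,30], descend [3, 5]
      N3 x:[27,30] y:[30,33] z:[29,32] -> hit [30,30] leaf, test {P12@t=30}
      N5 x:[59/2,30] y:[27,30] z:[27,30] -> hit [59/2,30] leaf, test {P16@t=59/2}
    N13 x:[67/2,73/2] y:[17,21] z:[34,38] -> miss, prune
  N22 x:[63/2,83/2] y:[-2,14] z:[10,30] -> miss, prune

order=[0, 1, 9, 19, 2, 4, 12, 3, 5, 13, 22]  |boxes|=11  |leaves|=3  hit=P16

== RESULT ==
11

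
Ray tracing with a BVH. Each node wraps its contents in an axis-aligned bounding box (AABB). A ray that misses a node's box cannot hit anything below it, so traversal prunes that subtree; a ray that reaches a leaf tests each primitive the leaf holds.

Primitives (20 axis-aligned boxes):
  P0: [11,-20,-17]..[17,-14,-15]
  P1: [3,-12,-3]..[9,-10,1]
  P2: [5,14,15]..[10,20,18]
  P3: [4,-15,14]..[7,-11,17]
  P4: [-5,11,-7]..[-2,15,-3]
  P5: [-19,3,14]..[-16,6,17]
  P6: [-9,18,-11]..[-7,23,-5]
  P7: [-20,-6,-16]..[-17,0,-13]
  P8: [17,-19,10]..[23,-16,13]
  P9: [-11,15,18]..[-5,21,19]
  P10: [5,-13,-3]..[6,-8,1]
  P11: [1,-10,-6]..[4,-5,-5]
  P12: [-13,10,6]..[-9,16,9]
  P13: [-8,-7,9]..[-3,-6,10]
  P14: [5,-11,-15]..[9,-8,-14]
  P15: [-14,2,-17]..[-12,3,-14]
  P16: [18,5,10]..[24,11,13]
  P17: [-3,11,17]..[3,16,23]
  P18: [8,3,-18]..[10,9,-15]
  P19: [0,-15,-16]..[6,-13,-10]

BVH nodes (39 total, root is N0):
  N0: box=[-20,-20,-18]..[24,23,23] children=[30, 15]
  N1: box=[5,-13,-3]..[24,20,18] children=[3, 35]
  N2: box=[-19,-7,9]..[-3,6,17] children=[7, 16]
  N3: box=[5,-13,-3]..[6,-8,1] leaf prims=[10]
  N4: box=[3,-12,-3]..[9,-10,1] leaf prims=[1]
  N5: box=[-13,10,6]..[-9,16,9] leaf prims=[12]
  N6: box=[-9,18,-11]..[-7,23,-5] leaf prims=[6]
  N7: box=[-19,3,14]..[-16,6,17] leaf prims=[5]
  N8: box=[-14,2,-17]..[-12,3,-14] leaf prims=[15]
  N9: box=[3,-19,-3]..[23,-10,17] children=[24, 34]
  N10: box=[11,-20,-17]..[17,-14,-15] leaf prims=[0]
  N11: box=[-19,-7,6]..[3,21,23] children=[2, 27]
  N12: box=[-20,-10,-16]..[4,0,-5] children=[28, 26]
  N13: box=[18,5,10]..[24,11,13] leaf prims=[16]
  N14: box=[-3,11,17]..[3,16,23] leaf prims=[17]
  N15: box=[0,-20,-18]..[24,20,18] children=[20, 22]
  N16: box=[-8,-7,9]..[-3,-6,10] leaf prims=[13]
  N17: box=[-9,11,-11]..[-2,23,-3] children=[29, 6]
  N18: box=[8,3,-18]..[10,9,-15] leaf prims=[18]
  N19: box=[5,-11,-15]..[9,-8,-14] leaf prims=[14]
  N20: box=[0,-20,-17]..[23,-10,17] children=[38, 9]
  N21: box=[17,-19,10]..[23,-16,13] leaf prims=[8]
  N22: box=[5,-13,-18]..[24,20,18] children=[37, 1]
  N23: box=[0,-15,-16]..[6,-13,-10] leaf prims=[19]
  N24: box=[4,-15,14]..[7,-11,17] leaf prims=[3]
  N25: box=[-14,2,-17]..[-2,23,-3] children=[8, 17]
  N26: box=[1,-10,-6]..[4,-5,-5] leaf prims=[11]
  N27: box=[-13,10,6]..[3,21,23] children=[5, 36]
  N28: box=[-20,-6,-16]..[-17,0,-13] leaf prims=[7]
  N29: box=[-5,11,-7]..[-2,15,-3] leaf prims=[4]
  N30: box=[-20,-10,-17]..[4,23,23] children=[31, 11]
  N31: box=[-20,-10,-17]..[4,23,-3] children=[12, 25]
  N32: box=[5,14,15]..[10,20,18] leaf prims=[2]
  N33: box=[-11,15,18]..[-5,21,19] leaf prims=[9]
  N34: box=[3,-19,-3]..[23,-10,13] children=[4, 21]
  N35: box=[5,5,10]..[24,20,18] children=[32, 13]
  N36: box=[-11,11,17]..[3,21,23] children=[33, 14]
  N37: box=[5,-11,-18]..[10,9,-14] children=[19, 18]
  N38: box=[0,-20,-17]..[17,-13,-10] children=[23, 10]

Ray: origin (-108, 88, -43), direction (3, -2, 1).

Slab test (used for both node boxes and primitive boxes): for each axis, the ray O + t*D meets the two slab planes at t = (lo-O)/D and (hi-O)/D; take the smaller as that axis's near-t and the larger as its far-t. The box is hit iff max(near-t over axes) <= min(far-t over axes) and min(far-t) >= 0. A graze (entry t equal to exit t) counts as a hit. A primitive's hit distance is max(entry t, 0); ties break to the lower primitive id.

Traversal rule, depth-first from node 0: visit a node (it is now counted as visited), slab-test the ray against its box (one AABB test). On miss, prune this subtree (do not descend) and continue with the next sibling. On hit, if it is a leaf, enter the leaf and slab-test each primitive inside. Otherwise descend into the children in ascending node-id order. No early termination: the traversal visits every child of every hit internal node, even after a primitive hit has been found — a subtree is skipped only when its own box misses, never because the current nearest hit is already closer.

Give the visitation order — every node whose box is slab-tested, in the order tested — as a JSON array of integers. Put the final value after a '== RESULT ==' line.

Traverse from the root:
N0 x:[88/3,44] y:[65/2,54] z:[25,66] -> hit [65/2,44], descend [15, 30]
  N15 x:[36,44] y:[34,54] z:[25,61] -> hit [36,44], descend [20, 22]
    N20 x:[36,131/3] y:[49,54] z:[26,60] -> miss, prune
    N22 x:[113/3,44] y:[34,101/2] z:[25,61] -> hit [113/3,44], descend [1, 37]
      N1 x:[113/3,44] y:[34,101/2] z:[40,61] -> hit [40,44], descend [3, 35]
        N3 x:[113/3,38] y:[48,101/2] z:[40,44] -> miss, prune
        N35 x:[113/3,44] y:[34,83/2] z:[53,61] -> miss, prune
      N37 x:[113/3,118/3] y:[79/2,99/2] z:[25,29] -> miss, prune
  N30 x:[88/3,112/3] y:[65/2,49] z:[26,66] -> hit [65/2,112/3], descend [11, 31]
    N11 x:[89/3,37] y:[67/2,95/2] z:[49,66] -> miss, prune
    N31 x:[88/3,112/3] y:[65/2,49] z:[26,40] -> hit [65/2,112/3], descend [12, 25]
      N12 x:[88/3,112/3] y:[44,49] z:[27,38] -> miss, prune
      N25 x:[94/3,106/3] y:[65/2,43] z:[26,40] -> hit [65/2,106/3], descend [8, 17]
        N8 x:[94/3,32] y:[85/2,43] z:[26,29] -> miss, prune
        N17 x:[33,106/3] y:[65/2,77/2] z:[32,40] -> hit [33,106/3], descend [6, 29]
          N6 x:[33,101/3] y:[65/2,35] z:[32,38] -> hit [33,101/3] leaf, test {P6@t=33}
          N29 x:[103/3,106/3] y:[73/2,77/2] z:[36,40] -> miss, prune

17 AABB tests over nodes [0, 15, 20, 22, 1, 3, 35, 37, 30, 11, 31, 12, 25, 8, 17, 6, 29]; 1 leaf entered; closest P6.

== RESULT ==
[0, 15, 20, 22, 1, 3, 35, 37, 30, 11, 31, 12, 25, 8, 17, 6, 29]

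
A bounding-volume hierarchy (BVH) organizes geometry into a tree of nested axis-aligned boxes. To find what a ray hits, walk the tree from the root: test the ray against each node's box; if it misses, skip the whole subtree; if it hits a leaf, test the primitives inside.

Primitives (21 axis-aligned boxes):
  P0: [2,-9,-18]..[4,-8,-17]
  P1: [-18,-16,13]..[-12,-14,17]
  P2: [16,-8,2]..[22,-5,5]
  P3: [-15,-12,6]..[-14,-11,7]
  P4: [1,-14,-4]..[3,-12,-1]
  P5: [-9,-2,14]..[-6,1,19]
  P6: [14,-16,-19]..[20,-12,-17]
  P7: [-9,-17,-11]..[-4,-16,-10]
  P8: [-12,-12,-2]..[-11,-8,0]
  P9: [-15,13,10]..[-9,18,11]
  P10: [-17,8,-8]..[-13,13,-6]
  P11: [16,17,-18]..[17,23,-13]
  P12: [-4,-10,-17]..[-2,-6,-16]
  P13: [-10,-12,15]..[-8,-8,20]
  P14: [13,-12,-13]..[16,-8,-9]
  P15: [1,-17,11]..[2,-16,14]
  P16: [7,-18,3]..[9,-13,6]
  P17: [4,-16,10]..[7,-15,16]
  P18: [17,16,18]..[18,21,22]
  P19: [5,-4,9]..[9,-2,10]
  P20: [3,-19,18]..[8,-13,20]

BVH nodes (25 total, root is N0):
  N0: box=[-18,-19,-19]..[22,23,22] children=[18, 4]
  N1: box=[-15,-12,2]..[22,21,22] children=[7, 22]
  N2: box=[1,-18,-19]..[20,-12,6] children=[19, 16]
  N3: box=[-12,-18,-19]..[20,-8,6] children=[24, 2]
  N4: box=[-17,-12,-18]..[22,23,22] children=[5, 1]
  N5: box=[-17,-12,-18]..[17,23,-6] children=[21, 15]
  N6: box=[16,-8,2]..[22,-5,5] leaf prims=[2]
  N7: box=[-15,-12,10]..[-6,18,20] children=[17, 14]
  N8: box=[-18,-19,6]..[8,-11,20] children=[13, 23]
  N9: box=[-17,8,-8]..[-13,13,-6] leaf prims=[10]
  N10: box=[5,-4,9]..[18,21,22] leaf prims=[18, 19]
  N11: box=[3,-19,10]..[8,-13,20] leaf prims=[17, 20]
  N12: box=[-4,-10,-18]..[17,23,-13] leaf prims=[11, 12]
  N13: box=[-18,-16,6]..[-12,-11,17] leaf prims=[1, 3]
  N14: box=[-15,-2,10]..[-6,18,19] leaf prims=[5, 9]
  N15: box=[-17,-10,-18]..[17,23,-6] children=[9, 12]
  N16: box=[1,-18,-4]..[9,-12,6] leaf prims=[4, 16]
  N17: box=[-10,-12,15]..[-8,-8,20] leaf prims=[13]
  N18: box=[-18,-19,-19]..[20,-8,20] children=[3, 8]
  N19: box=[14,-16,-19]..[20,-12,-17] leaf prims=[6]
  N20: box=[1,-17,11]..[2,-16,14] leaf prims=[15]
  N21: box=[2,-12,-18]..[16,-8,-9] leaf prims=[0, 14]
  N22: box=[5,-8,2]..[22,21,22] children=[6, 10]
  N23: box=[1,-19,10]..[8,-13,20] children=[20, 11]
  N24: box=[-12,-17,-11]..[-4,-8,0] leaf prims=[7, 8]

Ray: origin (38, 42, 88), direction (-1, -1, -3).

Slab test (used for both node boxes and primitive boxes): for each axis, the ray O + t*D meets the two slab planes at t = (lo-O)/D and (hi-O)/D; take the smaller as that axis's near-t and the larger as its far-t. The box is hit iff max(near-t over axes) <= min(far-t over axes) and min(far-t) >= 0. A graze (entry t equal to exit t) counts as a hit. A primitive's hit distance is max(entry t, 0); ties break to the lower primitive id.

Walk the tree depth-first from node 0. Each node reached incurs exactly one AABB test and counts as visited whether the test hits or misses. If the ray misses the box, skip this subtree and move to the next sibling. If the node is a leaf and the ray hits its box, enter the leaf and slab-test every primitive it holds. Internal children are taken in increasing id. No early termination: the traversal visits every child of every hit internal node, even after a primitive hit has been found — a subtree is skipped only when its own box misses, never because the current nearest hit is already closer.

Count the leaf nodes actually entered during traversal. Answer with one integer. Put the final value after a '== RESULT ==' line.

Traverse from the root:
N0 x:[16,56] y:[19,61] z:[22,107/3] -> hit [22,107/3], descend [4, 18]
  N4 x:[16,55] y:[19,54] z:[22,106/3] -> hit [22,106/3], descend [1, 5]
    N1 x:[16,53] y:[21,54] z:[22,86/3] -> hit [22,86/3], descend [7, 22]
      N7 x:[44,53] y:[24,54] z:[68/3,26] -> miss, prune
      N22 x:[16,33] y:[21,50] z:[22,86/3] -> hit [22,86/3], descend [6, 10]
        N6 x:[16,22] y:[47,50] z:[83/3,86/3] -> miss, prune
        N10 x:[20,33] y:[21,46] z:[22,79/3] -> hit [22,79/3] leaf, test {P18(miss), P19(miss)}
    N5 x:[21,55] y:[19,54] z:[94/3,106/3] -> hit [94/3,106/3], descend [15, 21]
      N15 x:[21,55] y:[19,52] z:[94/3,106/3] -> hit [94/3,106/3], descend [9, 12]
        N9 x:[51,55] y:[29,34] z:[94/3,32] -> miss, prune
        N12 x:[21,42] y:[19,52] z:[101/3,106/3] -> hit [101/3,106/3] leaf, test {P11(miss), P12(miss)}
      N21 x:[22,36] y:[50,54] z:[97/3,106/3] -> miss, prune
  N18 x:[18,56] y:[50,61] z:[68/3,107/3] -> miss, prune

13 AABB tests over nodes [0, 4, 1, 7, 22, 6, 10, 5, 15, 9, 12, 21, 18]; 2 leaves entered; closest miss.

== RESULT ==
2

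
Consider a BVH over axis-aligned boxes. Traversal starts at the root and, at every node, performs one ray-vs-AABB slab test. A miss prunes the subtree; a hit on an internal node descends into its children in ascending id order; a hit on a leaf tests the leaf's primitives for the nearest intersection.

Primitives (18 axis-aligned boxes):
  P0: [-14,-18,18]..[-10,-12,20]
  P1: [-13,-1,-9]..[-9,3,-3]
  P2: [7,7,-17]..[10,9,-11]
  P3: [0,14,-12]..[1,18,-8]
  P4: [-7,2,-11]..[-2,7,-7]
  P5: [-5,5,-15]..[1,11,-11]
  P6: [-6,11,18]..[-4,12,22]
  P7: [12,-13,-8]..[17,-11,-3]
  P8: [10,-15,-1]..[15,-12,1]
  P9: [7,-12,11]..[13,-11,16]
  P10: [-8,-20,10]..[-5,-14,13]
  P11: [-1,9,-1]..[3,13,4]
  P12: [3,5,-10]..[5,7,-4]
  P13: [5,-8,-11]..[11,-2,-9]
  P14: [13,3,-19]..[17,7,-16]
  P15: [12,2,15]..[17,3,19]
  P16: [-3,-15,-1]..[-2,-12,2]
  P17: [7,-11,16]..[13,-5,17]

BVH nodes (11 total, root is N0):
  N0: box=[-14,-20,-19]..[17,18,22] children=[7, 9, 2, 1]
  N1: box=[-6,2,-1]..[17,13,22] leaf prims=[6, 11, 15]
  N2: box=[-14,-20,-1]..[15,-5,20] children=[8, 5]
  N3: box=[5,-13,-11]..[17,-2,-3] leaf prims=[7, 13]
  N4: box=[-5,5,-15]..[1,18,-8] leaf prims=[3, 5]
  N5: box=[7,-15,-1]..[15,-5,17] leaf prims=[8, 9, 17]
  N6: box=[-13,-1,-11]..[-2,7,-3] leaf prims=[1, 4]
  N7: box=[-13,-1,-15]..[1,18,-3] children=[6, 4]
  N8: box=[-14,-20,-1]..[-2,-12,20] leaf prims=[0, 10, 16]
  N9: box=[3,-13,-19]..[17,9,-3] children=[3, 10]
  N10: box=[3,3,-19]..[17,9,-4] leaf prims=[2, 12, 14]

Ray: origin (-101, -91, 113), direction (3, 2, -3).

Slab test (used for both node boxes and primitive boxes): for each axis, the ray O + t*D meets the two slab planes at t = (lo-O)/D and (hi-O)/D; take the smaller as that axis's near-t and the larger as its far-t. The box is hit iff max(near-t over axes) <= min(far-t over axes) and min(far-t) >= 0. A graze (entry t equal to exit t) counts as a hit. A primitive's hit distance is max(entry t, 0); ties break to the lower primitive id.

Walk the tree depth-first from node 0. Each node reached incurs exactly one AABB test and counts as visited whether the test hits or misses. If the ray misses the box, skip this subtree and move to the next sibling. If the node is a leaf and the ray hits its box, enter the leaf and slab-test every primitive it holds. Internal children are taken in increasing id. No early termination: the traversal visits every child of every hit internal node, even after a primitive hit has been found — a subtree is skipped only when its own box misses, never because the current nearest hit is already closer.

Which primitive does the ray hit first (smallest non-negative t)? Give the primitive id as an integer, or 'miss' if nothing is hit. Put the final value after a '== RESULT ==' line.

Traverse from the root:
N0 x:[29,118/3] y:[71/2,109/2] z:[91/3,44] -> hit [71/2,118/3], descend [1, 2, 7, 9]
  N1 x:[95/3,118/3] y:[93/2,52] z:[91/3,38] -> miss, prune
  N2 x:[29,116/3] y:[71/2,43] z:[31,38] -> hit [71/2,38], descend [5, 8]
    N5 x:[36,116/3] y:[38,43] z:[32,38] -> hit [38,38] leaf, test {P8@t=38, P9(miss), P17(miss)}
    N8 x:[29,33] y:[71/2,79/2] z:[31,38] -> miss, prune
  N7 x:[88/3,34] y:[45,109/2] z:[116/3,128/3] -> miss, prune
  N9 x:[104/3,118/3] y:[39,50] z:[116/3,44] -> hit [39,118/3], descend [3, 10]
    N3 x:[106/3,118/3] y:[39,89/2] z:[116/3,124/3] -> hit [39,118/3] leaf, test {P7@t=39, P13(miss)}
    N10 x:[104/3,118/3] y:[47,50] z:[39,44] -> miss, prune

Visited [0, 1, 2, 5, 8, 7, 9, 3, 10]. Tests: 9 box, 2 leaf. Nearest: P8.

== RESULT ==
8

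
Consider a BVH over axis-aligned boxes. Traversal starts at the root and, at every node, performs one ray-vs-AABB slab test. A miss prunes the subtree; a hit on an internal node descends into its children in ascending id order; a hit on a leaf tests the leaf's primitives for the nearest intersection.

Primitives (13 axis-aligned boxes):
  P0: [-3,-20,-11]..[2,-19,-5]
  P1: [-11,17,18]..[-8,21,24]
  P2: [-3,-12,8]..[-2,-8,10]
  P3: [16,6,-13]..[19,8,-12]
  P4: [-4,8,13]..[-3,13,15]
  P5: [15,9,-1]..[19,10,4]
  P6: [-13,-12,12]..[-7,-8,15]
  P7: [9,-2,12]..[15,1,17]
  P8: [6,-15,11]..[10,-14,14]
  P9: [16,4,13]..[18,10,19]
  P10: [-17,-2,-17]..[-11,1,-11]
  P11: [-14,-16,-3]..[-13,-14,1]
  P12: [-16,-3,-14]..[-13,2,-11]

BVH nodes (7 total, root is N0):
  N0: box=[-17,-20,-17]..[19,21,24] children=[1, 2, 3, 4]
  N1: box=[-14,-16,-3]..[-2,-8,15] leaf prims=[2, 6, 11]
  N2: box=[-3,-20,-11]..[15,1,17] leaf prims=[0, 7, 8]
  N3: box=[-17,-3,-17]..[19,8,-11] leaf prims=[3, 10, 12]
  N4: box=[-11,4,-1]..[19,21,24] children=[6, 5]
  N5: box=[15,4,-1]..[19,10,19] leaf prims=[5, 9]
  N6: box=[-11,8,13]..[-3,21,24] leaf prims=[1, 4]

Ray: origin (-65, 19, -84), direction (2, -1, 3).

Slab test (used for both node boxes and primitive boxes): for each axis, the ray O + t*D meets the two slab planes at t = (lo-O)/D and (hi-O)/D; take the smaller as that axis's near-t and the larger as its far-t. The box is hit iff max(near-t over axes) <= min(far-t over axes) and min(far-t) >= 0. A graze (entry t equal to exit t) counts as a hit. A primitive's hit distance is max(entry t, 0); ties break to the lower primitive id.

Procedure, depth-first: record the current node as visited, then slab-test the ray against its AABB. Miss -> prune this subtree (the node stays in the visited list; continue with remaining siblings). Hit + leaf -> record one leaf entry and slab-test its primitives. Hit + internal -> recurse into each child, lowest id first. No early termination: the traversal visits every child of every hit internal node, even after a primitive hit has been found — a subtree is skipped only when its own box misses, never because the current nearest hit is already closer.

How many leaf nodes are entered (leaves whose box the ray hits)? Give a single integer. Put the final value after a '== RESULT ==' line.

Walk:
N0 x:[24,42] y:[-2,39] z:[67/3,36] -> hit [24,36], descend [1, 2, 3, 4]
  N1 x:[51/2,63/2] y:[27,35] z:[27,33] -> hit [27,63/2] leaf, test {P2@t=31, P6(miss), P11(miss)}
  N2 x:[31,40] y:[18,39] z:[73/3,101/3] -> hit [31,101/3] leaf, test {P0(miss), P7(miss), P8(miss)}
  N3 x:[24,42] y:[11,22] z:[67/3,73/3] -> miss, prune
  N4 x:[27,42] y:[-2,15] z:[83/3,36] -> miss, prune

Visited [0, 1, 2, 3, 4]. Tests: 5 box, 2 leaf. Nearest: P2.

== RESULT ==
2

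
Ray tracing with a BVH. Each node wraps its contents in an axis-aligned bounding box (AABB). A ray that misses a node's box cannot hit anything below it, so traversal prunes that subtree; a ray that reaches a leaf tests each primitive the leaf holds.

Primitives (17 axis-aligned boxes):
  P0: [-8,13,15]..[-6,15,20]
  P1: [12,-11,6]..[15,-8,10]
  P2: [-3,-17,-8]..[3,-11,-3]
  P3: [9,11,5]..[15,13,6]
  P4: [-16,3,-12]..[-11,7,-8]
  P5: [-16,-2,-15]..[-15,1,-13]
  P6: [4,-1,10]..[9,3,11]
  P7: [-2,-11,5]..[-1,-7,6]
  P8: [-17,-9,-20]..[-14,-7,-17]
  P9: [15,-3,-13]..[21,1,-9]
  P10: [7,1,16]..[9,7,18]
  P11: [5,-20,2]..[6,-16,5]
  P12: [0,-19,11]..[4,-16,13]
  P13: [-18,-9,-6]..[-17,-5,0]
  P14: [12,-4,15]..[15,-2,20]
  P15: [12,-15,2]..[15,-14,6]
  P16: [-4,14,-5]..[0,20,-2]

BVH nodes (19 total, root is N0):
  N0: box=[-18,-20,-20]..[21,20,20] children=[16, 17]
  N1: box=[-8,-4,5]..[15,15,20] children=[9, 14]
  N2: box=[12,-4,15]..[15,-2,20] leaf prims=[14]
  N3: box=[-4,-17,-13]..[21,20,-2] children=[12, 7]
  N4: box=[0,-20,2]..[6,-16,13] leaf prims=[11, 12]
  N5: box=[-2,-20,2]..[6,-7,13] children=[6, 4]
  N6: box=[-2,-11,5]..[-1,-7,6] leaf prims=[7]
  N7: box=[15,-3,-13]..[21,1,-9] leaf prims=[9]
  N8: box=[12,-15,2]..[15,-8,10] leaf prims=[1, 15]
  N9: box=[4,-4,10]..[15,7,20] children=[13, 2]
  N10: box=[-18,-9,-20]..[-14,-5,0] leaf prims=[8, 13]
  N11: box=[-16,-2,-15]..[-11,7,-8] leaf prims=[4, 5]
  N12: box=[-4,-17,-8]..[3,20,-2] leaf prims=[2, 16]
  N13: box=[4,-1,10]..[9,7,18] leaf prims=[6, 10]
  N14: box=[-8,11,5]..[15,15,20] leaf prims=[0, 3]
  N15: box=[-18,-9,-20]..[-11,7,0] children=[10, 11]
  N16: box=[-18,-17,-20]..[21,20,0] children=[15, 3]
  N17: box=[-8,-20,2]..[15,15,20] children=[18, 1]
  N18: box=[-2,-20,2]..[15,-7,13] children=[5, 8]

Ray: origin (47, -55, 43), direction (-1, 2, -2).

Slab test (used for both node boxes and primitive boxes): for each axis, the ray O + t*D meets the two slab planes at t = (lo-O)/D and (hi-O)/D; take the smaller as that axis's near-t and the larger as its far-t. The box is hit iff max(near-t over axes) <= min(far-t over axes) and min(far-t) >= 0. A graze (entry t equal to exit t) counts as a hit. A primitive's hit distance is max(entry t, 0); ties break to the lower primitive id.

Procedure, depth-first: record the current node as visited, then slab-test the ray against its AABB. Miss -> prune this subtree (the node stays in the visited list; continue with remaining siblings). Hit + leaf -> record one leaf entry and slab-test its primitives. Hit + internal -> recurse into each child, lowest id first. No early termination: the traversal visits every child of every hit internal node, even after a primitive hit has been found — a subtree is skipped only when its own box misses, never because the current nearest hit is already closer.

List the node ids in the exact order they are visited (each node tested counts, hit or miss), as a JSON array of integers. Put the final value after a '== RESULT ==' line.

Walk:
N0 x:[26,65] y:[35/2,75/2] z:[23/2,63/2] -> hit [26,63/2], descend [16, 17]
  N16 x:[26,65] y:[19,75/2] z:[43/2,63/2] -> hit [26,63/2], descend [3, 15]
    N3 x:[26,51] y:[19,75/2] z:[45/2,28] -> hit [26,28], descend [7, 12]
      N7 x:[26,32] y:[26,28] z:[26,28] -> hit [26,28] leaf, test {P9@t=26}
      N12 x:[44,51] y:[19,75/2] z:[45/2,51/2] -> miss, prune
    N15 x:[58,65] y:[23,31] z:[43/2,63/2] -> miss, prune
  N17 x:[32,55] y:[35/2,35] z:[23/2,41/2] -> miss, prune

order=[0, 16, 3, 7, 12, 15, 17]  |boxes|=7  |leaves|=1  hit=P9

== RESULT ==
[0, 16, 3, 7, 12, 15, 17]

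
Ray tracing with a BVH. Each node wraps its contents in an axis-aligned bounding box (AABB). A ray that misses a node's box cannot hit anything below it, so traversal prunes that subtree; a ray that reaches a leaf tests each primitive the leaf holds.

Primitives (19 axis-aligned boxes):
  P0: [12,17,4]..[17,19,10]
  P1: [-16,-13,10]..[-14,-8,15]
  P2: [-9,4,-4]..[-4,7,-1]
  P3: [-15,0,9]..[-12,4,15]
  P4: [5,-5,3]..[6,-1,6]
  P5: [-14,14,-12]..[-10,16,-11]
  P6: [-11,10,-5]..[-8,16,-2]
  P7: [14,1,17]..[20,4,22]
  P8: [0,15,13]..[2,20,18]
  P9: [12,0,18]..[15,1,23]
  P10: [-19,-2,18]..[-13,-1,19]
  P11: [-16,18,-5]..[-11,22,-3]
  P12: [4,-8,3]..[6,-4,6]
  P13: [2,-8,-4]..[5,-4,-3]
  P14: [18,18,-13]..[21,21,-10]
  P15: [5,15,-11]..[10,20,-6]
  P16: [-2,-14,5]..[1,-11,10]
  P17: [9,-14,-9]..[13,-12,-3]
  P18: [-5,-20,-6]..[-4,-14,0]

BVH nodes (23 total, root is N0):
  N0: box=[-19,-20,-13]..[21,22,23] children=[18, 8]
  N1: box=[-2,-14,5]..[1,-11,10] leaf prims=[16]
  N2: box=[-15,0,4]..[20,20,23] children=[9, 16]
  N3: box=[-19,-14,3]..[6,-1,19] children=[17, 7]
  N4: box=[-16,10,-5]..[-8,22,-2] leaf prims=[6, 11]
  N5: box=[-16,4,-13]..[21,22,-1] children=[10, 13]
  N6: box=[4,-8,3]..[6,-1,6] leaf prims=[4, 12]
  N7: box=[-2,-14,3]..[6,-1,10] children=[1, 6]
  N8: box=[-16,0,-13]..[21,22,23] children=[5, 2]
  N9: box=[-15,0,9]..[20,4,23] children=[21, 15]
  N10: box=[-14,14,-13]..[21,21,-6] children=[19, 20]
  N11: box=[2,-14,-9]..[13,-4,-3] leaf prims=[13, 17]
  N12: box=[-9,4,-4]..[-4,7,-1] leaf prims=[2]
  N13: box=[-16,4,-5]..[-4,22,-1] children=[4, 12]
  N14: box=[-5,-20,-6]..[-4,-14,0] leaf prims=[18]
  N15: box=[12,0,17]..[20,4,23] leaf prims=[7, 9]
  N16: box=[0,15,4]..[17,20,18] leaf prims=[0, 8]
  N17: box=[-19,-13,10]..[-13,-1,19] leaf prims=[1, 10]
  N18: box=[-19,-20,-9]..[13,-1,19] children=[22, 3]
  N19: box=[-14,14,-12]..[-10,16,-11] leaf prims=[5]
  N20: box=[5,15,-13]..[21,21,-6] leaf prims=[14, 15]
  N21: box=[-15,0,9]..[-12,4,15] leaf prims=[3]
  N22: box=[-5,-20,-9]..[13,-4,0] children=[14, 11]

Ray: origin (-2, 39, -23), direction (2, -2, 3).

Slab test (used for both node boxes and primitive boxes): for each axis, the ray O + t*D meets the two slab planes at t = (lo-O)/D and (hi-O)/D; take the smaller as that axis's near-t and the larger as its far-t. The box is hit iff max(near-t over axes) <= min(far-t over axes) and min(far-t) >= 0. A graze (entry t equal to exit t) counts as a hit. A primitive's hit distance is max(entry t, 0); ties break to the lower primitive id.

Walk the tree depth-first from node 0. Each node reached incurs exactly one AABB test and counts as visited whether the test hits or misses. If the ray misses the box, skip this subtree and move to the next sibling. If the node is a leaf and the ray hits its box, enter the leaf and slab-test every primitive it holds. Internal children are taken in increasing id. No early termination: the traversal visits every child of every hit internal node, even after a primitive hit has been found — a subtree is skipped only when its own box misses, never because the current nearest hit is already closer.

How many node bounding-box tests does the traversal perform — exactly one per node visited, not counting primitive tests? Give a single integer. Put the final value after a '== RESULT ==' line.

Traverse from the root:
N0 x:[-17/2,23/2] y:[17/2,59/2] z:[10/3,46/3] -> hit [17/2,23/2], descend [8, 18]
  N8 x:[-7,23/2] y:[17/2,39/2] z:[10/3,46/3] -> hit [17/2,23/2], descend [2, 5]
    N2 x:[-13/2,11] y:[19/2,39/2] z:[9,46/3] -> hit [19/2,11], descend [9, 16]
      N9 x:[-13/2,11] y:[35/2,39/2] z:[32/3,46/3] -> miss, prune
      N16 x:[1,19/2] y:[19/2,12] z:[9,41/3] -> hit [19/2,19/2] leaf, test {P0(miss), P8(miss)}
    N5 x:[-7,23/2] y:[17/2,35/2] z:[10/3,22/3] -> miss, prune
  N18 x:[-17/2,15/2] y:[20,59/2] z:[14/3,14] -> miss, prune

7 AABB tests over nodes [0, 8, 2, 9, 16, 5, 18]; 1 leaf entered; closest miss.

== RESULT ==
7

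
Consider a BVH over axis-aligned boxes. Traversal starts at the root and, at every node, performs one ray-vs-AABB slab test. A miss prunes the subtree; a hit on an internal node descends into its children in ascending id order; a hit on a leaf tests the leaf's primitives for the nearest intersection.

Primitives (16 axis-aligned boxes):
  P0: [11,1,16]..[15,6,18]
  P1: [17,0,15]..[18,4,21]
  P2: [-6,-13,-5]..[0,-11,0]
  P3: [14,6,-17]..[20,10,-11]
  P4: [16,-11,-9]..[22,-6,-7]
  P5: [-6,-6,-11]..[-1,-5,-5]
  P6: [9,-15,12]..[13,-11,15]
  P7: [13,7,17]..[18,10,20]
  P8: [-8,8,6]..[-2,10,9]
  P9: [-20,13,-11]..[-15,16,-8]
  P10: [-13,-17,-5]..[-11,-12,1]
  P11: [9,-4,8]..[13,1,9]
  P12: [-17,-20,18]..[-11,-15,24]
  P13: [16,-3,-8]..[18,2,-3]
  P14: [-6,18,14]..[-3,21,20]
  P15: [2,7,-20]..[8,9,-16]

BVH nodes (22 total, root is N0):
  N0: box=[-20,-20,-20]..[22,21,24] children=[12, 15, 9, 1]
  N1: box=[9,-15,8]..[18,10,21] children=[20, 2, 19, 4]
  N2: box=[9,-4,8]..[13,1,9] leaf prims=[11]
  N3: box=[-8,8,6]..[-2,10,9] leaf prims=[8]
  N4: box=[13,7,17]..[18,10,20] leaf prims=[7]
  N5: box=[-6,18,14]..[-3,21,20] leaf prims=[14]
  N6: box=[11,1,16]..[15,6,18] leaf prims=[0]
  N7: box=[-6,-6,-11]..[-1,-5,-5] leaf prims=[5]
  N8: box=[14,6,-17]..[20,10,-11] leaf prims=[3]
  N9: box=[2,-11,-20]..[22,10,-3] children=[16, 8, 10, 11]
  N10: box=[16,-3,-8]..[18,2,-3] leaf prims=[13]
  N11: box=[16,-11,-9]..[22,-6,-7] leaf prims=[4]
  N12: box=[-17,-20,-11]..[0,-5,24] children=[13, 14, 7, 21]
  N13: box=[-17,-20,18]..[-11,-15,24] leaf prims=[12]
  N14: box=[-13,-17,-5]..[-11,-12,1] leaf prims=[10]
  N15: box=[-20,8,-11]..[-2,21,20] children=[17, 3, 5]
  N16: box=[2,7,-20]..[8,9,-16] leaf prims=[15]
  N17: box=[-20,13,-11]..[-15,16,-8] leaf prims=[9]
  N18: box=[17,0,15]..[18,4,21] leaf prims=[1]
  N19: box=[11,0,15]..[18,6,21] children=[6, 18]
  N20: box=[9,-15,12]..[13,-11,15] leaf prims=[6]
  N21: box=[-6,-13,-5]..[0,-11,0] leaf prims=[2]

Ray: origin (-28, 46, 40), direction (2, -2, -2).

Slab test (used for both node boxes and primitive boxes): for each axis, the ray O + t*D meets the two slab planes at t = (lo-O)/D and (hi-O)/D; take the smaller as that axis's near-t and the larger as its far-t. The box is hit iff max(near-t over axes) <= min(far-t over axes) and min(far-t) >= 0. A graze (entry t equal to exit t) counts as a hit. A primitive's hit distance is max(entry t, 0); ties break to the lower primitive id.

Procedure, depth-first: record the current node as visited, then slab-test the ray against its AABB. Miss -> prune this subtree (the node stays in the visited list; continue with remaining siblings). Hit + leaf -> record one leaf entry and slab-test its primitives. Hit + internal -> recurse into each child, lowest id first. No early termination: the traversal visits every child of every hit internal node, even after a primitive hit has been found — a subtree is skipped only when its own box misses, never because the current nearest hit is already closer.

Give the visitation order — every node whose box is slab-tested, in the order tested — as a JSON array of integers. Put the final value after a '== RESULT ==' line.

Walk:
N0 x:[4,25] y:[25/2,33] z:[8,30] -> hit [25/2,25], descend [1, 9, 12, 15]
  N1 x:[37/2,23] y:[18,61/2] z:[19/2,16] -> miss, prune
  N9 x:[15,25] y:[18,57/2] z:[43/2,30] -> hit [43/2,25], descend [8, 10, 11, 16]
    N8 x:[21,24] y:[18,20] z:[51/2,57/2] -> miss, prune
    N10 x:[22,23] y:[22,49/2] z:[43/2,24] -> hit [22,23] leaf, test {P13@t=22}
    N11 x:[22,25] y:[26,57/2] z:[47/2,49/2] -> miss, prune
    N16 x:[15,18] y:[37/2,39/2] z:[28,30] -> miss, prune
  N12 x:[11/2,14] y:[51/2,33] z:[8,51/2] -> miss, prune
  N15 x:[4,13] y:[25/2,19] z:[10,51/2] -> hit [25/2,13], descend [3, 5, 17]
    N3 x:[10,13] y:[18,19] z:[31/2,17] -> miss, prune
    N5 x:[11,25/2] y:[25/2,14] z:[10,13] -> hit [25/2,25/2] leaf, test {P14@t=25/2}
    N17 x:[4,13/2] y:[15,33/2] z:[24,51/2] -> miss, prune

Visited [0, 1, 9, 8, 10, 11, 16, 12, 15, 3, 5, 17]. Tests: 12 box, 2 leaf. Nearest: P14.

== RESULT ==
[0, 1, 9, 8, 10, 11, 16, 12, 15, 3, 5, 17]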